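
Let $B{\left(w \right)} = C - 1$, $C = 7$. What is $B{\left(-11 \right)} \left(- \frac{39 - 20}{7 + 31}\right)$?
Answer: $-3$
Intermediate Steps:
$B{\left(w \right)} = 6$ ($B{\left(w \right)} = 7 - 1 = 6$)
$B{\left(-11 \right)} \left(- \frac{39 - 20}{7 + 31}\right) = 6 \left(- \frac{39 - 20}{7 + 31}\right) = 6 \left(- \frac{19}{38}\right) = 6 \left(\left(-1\right) \frac{1}{2}\right) = 6 \left(- \frac{1}{2}\right) = -3$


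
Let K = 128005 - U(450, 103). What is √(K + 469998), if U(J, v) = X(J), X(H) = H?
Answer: √597553 ≈ 773.02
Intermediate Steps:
U(J, v) = J
K = 127555 (K = 128005 - 1*450 = 128005 - 450 = 127555)
√(K + 469998) = √(127555 + 469998) = √597553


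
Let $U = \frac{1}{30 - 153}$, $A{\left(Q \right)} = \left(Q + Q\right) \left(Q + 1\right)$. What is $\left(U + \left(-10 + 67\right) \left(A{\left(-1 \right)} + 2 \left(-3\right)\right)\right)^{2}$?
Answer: $\frac{1769632489}{15129} \approx 1.1697 \cdot 10^{5}$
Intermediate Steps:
$A{\left(Q \right)} = 2 Q \left(1 + Q\right)$
$U = - \frac{1}{123}$ ($U = \frac{1}{-123} = - \frac{1}{123} \approx -0.0081301$)
$\left(U + \left(-10 + 67\right) \left(A{\left(-1 \right)} + 2 \left(-3\right)\right)\right)^{2} = \left(- \frac{1}{123} + \left(-10 + 67\right) \left(2 \left(-1\right) \left(1 - 1\right) + 2 \left(-3\right)\right)\right)^{2} = \left(- \frac{1}{123} + 57 \left(2 \left(-1\right) 0 - 6\right)\right)^{2} = \left(- \frac{1}{123} + 57 \left(0 - 6\right)\right)^{2} = \left(- \frac{1}{123} + 57 \left(-6\right)\right)^{2} = \left(- \frac{1}{123} - 342\right)^{2} = \left(- \frac{42067}{123}\right)^{2} = \frac{1769632489}{15129}$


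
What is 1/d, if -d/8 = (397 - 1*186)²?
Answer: -1/356168 ≈ -2.8077e-6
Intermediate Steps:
d = -356168 (d = -8*(397 - 1*186)² = -8*(397 - 186)² = -8*211² = -8*44521 = -356168)
1/d = 1/(-356168) = -1/356168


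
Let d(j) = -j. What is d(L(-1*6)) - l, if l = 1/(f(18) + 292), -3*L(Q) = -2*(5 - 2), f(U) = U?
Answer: -621/310 ≈ -2.0032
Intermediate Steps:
L(Q) = 2 (L(Q) = -(-2)*(5 - 2)/3 = -(-2)*3/3 = -⅓*(-6) = 2)
l = 1/310 (l = 1/(18 + 292) = 1/310 ≈ 0.0032258)
d(L(-1*6)) - l = -1*2 - 1*1/310 = -2 - 1/310 = -621/310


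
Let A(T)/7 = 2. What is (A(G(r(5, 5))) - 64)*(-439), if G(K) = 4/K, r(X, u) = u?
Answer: 21950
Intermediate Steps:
A(T) = 14 (A(T) = 7*2 = 14)
(A(G(r(5, 5))) - 64)*(-439) = (14 - 64)*(-439) = -50*(-439) = 21950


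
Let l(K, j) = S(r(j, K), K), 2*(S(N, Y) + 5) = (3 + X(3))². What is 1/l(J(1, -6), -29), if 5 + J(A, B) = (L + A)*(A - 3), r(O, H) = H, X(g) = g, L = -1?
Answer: 1/13 ≈ 0.076923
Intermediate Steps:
J(A, B) = -5 + (-1 + A)*(-3 + A) (J(A, B) = -5 + (-1 + A)*(A - 3) = -5 + (-1 + A)*(-3 + A))
S(N, Y) = 13 (S(N, Y) = -5 + (3 + 3)²/2 = -5 + (½)*6² = -5 + (½)*36 = -5 + 18 = 13)
l(K, j) = 13
1/l(J(1, -6), -29) = 1/13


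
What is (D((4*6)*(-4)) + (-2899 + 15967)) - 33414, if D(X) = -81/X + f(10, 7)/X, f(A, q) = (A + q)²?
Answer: -122089/6 ≈ -20348.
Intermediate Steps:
D(X) = 208/X (D(X) = -81/X + (10 + 7)²/X = -81/X + 17²/X = -81/X + 289/X = 208/X)
(D((4*6)*(-4)) + (-2899 + 15967)) - 33414 = (208/(((4*6)*(-4))) + (-2899 + 15967)) - 33414 = (208/((24*(-4))) + 13068) - 33414 = (208/(-96) + 13068) - 33414 = (208*(-1/96) + 13068) - 33414 = (-13/6 + 13068) - 33414 = 78395/6 - 33414 = -122089/6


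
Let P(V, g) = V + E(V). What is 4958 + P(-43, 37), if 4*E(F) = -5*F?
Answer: 19875/4 ≈ 4968.8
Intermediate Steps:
E(F) = -5*F/4 (E(F) = (-5*F)/4 = -5*F/4)
P(V, g) = -V/4 (P(V, g) = V - 5*V/4 = -V/4)
4958 + P(-43, 37) = 4958 - ¼*(-43) = 4958 + 43/4 = 19875/4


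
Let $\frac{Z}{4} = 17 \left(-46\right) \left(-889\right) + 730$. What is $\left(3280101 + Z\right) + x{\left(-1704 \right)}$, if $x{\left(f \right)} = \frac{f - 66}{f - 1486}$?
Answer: $\frac{1934356524}{319} \approx 6.0638 \cdot 10^{6}$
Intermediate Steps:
$x{\left(f \right)} = \frac{-66 + f}{-1486 + f}$
$Z = 2783712$ ($Z = 4 \left(17 \left(-46\right) \left(-889\right) + 730\right) = 4 \left(\left(-782\right) \left(-889\right) + 730\right) = 4 \left(695198 + 730\right) = 4 \cdot 695928 = 2783712$)
$\left(3280101 + Z\right) + x{\left(-1704 \right)} = \left(3280101 + 2783712\right) + \frac{-66 - 1704}{-1486 - 1704} = 6063813 + \frac{1}{-3190} \left(-1770\right) = 6063813 - - \frac{177}{319} = 6063813 + \frac{177}{319} = \frac{1934356524}{319}$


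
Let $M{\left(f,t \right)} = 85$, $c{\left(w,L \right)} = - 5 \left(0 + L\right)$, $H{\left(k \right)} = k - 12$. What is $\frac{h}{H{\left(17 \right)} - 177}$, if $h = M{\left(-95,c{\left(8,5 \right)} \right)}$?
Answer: $- \frac{85}{172} \approx -0.49419$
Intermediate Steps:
$H{\left(k \right)} = -12 + k$ ($H{\left(k \right)} = k - 12 = -12 + k$)
$c{\left(w,L \right)} = - 5 L$
$h = 85$
$\frac{h}{H{\left(17 \right)} - 177} = \frac{85}{\left(-12 + 17\right) - 177} = \frac{85}{5 - 177} = \frac{85}{-172} = 85 \left(- \frac{1}{172}\right) = - \frac{85}{172}$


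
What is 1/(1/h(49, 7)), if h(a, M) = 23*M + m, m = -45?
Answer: 116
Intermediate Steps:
h(a, M) = -45 + 23*M (h(a, M) = 23*M - 45 = -45 + 23*M)
1/(1/h(49, 7)) = 1/(1/(-45 + 23*7)) = 1/(1/(-45 + 161)) = 1/(1/116) = 116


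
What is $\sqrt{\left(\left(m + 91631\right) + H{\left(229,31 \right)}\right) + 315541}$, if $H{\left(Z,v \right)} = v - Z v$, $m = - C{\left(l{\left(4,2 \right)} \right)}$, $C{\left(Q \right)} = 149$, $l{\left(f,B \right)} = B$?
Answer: $\sqrt{399955} \approx 632.42$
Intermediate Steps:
$m = -149$ ($m = \left(-1\right) 149 = -149$)
$H{\left(Z,v \right)} = v - Z v$
$\sqrt{\left(\left(m + 91631\right) + H{\left(229,31 \right)}\right) + 315541} = \sqrt{\left(\left(-149 + 91631\right) + 31 \left(1 - 229\right)\right) + 315541} = \sqrt{\left(91482 + 31 \left(1 - 229\right)\right) + 315541} = \sqrt{\left(91482 + 31 \left(-228\right)\right) + 315541} = \sqrt{\left(91482 - 7068\right) + 315541} = \sqrt{84414 + 315541} = \sqrt{399955}$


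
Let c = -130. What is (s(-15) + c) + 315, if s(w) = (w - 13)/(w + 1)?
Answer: 187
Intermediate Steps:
s(w) = (-13 + w)/(1 + w)
(s(-15) + c) + 315 = ((-13 - 15)/(1 - 15) - 130) + 315 = (-28/(-14) - 130) + 315 = (-1/14*(-28) - 130) + 315 = (2 - 130) + 315 = -128 + 315 = 187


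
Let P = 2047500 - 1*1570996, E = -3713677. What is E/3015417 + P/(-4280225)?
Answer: -17332231399493/12906663228825 ≈ -1.3429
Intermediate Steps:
P = 476504 (P = 2047500 - 1570996 = 476504)
E/3015417 + P/(-4280225) = -3713677/3015417 + 476504/(-4280225) = -3713677*1/3015417 + 476504*(-1/4280225) = -3713677/3015417 - 476504/4280225 = -17332231399493/12906663228825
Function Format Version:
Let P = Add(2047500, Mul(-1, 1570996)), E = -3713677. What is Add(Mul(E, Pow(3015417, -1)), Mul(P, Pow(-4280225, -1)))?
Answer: Rational(-17332231399493, 12906663228825) ≈ -1.3429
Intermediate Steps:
P = 476504 (P = Add(2047500, -1570996) = 476504)
Add(Mul(E, Pow(3015417, -1)), Mul(P, Pow(-4280225, -1))) = Add(Mul(-3713677, Pow(3015417, -1)), Mul(476504, Pow(-4280225, -1))) = Add(Mul(-3713677, Rational(1, 3015417)), Mul(476504, Rational(-1, 4280225))) = Add(Rational(-3713677, 3015417), Rational(-476504, 4280225)) = Rational(-17332231399493, 12906663228825)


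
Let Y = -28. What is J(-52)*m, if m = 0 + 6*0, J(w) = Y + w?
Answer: 0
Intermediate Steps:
J(w) = -28 + w
m = 0 (m = 0 + 0 = 0)
J(-52)*m = (-28 - 52)*0 = -80*0 = 0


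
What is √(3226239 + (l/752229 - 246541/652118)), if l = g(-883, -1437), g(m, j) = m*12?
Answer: √13923765549563349932718/65694666 ≈ 1796.2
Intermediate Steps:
g(m, j) = 12*m
l = -10596 (l = 12*(-883) = -10596)
√(3226239 + (l/752229 - 246541/652118)) = √(3226239 + (-10596/752229 - 246541/652118)) = √(3226239 + (-10596*1/752229 - 246541*1/652118)) = √(3226239 + (-3532/250743 - 246541/652118)) = √(3226239 - 3374826881/8606001246) = √(27765013479066913/8606001246) = √13923765549563349932718/65694666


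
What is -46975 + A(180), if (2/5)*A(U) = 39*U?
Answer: -29425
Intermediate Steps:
A(U) = 195*U/2 (A(U) = 5*(39*U)/2 = 195*U/2)
-46975 + A(180) = -46975 + (195/2)*180 = -46975 + 17550 = -29425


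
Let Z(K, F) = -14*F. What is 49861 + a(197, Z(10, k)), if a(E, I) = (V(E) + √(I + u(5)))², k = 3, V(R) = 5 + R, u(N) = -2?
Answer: 90621 + 808*I*√11 ≈ 90621.0 + 2679.8*I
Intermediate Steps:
a(E, I) = (5 + E + √(-2 + I))² (a(E, I) = ((5 + E) + √(I - 2))² = ((5 + E) + √(-2 + I))² = (5 + E + √(-2 + I))²)
49861 + a(197, Z(10, k)) = 49861 + (5 + 197 + √(-2 - 14*3))² = 49861 + (5 + 197 + √(-2 - 42))² = 49861 + (5 + 197 + √(-44))² = 49861 + (5 + 197 + 2*I*√11)² = 49861 + (202 + 2*I*√11)²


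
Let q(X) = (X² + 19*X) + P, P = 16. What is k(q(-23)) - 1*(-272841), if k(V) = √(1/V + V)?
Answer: 272841 + √34995/18 ≈ 2.7285e+5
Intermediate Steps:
q(X) = 16 + X² + 19*X (q(X) = (X² + 19*X) + 16 = 16 + X² + 19*X)
k(V) = √(V + 1/V)
k(q(-23)) - 1*(-272841) = √((16 + (-23)² + 19*(-23)) + 1/(16 + (-23)² + 19*(-23))) - 1*(-272841) = √((16 + 529 - 437) + 1/(16 + 529 - 437)) + 272841 = √(108 + 1/108) + 272841 = √(11665/108) + 272841 = √34995/18 + 272841 = 272841 + √34995/18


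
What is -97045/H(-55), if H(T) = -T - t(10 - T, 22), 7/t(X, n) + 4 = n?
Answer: -1746810/983 ≈ -1777.0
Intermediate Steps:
t(X, n) = 7/(-4 + n)
H(T) = -7/18 - T (H(T) = -T - 7/(-4 + 22) = -T - 7/18 = -7/18 - T)
-97045/H(-55) = -97045/(-7/18 - 1*(-55)) = -97045/(-7/18 + 55) = -97045/983/18 = -97045*18/983 = -1746810/983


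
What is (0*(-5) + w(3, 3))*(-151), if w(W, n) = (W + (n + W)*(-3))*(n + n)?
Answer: 13590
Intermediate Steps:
w(W, n) = 2*n*(-3*n - 2*W) (w(W, n) = (W + (W + n)*(-3))*(2*n) = (W + (-3*W - 3*n))*(2*n) = (-3*n - 2*W)*(2*n) = 2*n*(-3*n - 2*W))
(0*(-5) + w(3, 3))*(-151) = (0*(-5) - 2*3*(2*3 + 3*3))*(-151) = (0 - 2*3*(6 + 9))*(-151) = (0 - 2*3*15)*(-151) = (0 - 90)*(-151) = -90*(-151) = 13590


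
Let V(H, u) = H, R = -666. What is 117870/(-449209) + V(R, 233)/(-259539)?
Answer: -10097562912/38862418217 ≈ -0.25983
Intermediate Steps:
117870/(-449209) + V(R, 233)/(-259539) = 117870/(-449209) - 666/(-259539) = 117870*(-1/449209) - 666*(-1/259539) = -117870/449209 + 222/86513 = -10097562912/38862418217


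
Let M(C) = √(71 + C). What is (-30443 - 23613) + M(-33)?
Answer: -54056 + √38 ≈ -54050.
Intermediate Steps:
(-30443 - 23613) + M(-33) = (-30443 - 23613) + √(71 - 33) = -54056 + √38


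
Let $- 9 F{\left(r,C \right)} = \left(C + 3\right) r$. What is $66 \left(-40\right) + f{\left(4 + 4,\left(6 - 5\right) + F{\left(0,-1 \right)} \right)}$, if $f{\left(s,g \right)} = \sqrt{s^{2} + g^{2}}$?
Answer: $-2640 + \sqrt{65} \approx -2631.9$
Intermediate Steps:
$F{\left(r,C \right)} = - \frac{r \left(3 + C\right)}{9}$ ($F{\left(r,C \right)} = - \frac{\left(C + 3\right) r}{9} = - \frac{\left(3 + C\right) r}{9} = - \frac{r \left(3 + C\right)}{9}$)
$f{\left(s,g \right)} = \sqrt{g^{2} + s^{2}}$
$66 \left(-40\right) + f{\left(4 + 4,\left(6 - 5\right) + F{\left(0,-1 \right)} \right)} = 66 \left(-40\right) + \sqrt{\left(\left(6 - 5\right) - 0 \left(3 - 1\right)\right)^{2} + \left(4 + 4\right)^{2}} = -2640 + \sqrt{\left(1 - 0 \cdot 2\right)^{2} + 8^{2}} = -2640 + \sqrt{\left(1 + 0\right)^{2} + 64} = -2640 + \sqrt{1^{2} + 64} = -2640 + \sqrt{1 + 64} = -2640 + \sqrt{65}$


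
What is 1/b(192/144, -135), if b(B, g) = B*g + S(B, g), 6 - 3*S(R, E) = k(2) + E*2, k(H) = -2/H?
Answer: -3/263 ≈ -0.011407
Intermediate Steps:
S(R, E) = 7/3 - 2*E/3 (S(R, E) = 2 - (-2/2 + E*2)/3 = 2 - (-2*½ + 2*E)/3 = 2 - (-1 + 2*E)/3 = 2 + (⅓ - 2*E/3) = 7/3 - 2*E/3)
b(B, g) = 7/3 - 2*g/3 + B*g (b(B, g) = B*g + (7/3 - 2*g/3) = 7/3 - 2*g/3 + B*g)
1/b(192/144, -135) = 1/(7/3 - ⅔*(-135) + (192/144)*(-135)) = 1/(7/3 + 90 + (192*(1/144))*(-135)) = 1/(7/3 + 90 + (4/3)*(-135)) = 1/(7/3 + 90 - 180) = 1/(-263/3) = -3/263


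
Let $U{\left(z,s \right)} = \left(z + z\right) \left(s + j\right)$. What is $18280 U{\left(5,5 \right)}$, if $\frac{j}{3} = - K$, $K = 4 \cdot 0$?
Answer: $914000$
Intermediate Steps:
$K = 0$
$j = 0$ ($j = 3 \left(\left(-1\right) 0\right) = 3 \cdot 0 = 0$)
$U{\left(z,s \right)} = 2 s z$ ($U{\left(z,s \right)} = \left(z + z\right) \left(s + 0\right) = 2 z s = 2 s z$)
$18280 U{\left(5,5 \right)} = 18280 \cdot 2 \cdot 5 \cdot 5 = 18280 \cdot 50 = 914000$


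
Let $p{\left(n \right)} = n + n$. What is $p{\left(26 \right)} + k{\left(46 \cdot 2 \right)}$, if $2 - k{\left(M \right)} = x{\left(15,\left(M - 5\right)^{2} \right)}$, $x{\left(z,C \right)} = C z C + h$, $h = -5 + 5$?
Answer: $-859346361$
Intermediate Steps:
$h = 0$
$x{\left(z,C \right)} = z C^{2}$ ($x{\left(z,C \right)} = C z C + 0 = z C^{2} + 0 = z C^{2}$)
$k{\left(M \right)} = 2 - 15 \left(-5 + M\right)^{4}$ ($k{\left(M \right)} = 2 - 15 \left(\left(M - 5\right)^{2}\right)^{2} = 2 - 15 \left(\left(-5 + M\right)^{2}\right)^{2} = 2 - 15 \left(-5 + M\right)^{4}$)
$p{\left(n \right)} = 2 n$
$p{\left(26 \right)} + k{\left(46 \cdot 2 \right)} = 2 \cdot 26 + \left(2 - 15 \left(-5 + 46 \cdot 2\right)^{4}\right) = 52 + \left(2 - 15 \left(-5 + 92\right)^{4}\right) = 52 + \left(2 - 15 \cdot 87^{4}\right) = 52 + \left(2 - 859346415\right) = 52 - 859346413 = -859346361$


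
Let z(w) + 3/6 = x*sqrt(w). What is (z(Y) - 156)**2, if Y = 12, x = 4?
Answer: 98737/4 - 2504*sqrt(3) ≈ 20347.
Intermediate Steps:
z(w) = -1/2 + 4*sqrt(w)
(z(Y) - 156)**2 = ((-1/2 + 4*sqrt(12)) - 156)**2 = ((-1/2 + 4*(2*sqrt(3))) - 156)**2 = ((-1/2 + 8*sqrt(3)) - 156)**2 = (-313/2 + 8*sqrt(3))**2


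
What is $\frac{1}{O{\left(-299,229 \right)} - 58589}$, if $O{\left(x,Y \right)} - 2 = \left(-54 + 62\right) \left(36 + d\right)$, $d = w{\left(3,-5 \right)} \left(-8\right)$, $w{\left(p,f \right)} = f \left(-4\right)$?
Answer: $- \frac{1}{59579} \approx -1.6784 \cdot 10^{-5}$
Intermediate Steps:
$w{\left(p,f \right)} = - 4 f$
$d = -160$ ($d = \left(-4\right) \left(-5\right) \left(-8\right) = 20 \left(-8\right) = -160$)
$O{\left(x,Y \right)} = -990$ ($O{\left(x,Y \right)} = 2 + \left(-54 + 62\right) \left(36 - 160\right) = 2 + 8 \left(-124\right) = 2 - 992 = -990$)
$\frac{1}{O{\left(-299,229 \right)} - 58589} = \frac{1}{-990 - 58589} = \frac{1}{-59579} = - \frac{1}{59579}$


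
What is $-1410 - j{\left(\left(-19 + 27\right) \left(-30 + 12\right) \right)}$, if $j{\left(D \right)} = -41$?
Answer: $-1369$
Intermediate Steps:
$-1410 - j{\left(\left(-19 + 27\right) \left(-30 + 12\right) \right)} = -1410 - -41 = -1410 + 41 = -1369$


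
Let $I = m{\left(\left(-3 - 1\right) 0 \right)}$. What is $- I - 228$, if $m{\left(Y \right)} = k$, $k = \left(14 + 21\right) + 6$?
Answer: $-269$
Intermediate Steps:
$k = 41$ ($k = 35 + 6 = 41$)
$m{\left(Y \right)} = 41$
$I = 41$
$- I - 228 = \left(-1\right) 41 - 228 = -41 - 228 = -269$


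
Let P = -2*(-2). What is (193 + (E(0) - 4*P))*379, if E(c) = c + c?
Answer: 67083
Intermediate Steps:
E(c) = 2*c
P = 4
(193 + (E(0) - 4*P))*379 = (193 + (2*0 - 4*4))*379 = (193 + (0 - 16))*379 = (193 - 16)*379 = 177*379 = 67083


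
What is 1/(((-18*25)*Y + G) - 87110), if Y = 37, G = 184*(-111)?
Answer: -1/124184 ≈ -8.0526e-6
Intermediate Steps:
G = -20424
1/(((-18*25)*Y + G) - 87110) = 1/((-18*25*37 - 20424) - 87110) = 1/((-450*37 - 20424) - 87110) = 1/((-16650 - 20424) - 87110) = 1/(-37074 - 87110) = 1/(-124184) = -1/124184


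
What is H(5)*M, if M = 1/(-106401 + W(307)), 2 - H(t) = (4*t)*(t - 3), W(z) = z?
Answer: 19/53047 ≈ 0.00035817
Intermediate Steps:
H(t) = 2 - 4*t*(-3 + t) (H(t) = 2 - 4*t*(t - 3) = 2 - 4*t*(-3 + t))
M = -1/106094 (M = 1/(-106401 + 307) = 1/(-106094) = -1/106094 ≈ -9.4256e-6)
H(5)*M = (2 - 4*5**2 + 12*5)*(-1/106094) = (2 - 4*25 + 60)*(-1/106094) = (2 - 100 + 60)*(-1/106094) = -38*(-1/106094) = 19/53047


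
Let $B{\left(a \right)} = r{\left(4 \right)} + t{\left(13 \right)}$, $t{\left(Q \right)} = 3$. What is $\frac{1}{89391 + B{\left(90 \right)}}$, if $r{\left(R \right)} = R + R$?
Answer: $\frac{1}{89402} \approx 1.1185 \cdot 10^{-5}$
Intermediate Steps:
$r{\left(R \right)} = 2 R$
$B{\left(a \right)} = 11$ ($B{\left(a \right)} = 2 \cdot 4 + 3 = 8 + 3 = 11$)
$\frac{1}{89391 + B{\left(90 \right)}} = \frac{1}{89391 + 11} = \frac{1}{89402}$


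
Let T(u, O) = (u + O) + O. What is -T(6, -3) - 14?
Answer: -14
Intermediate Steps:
T(u, O) = u + 2*O (T(u, O) = (O + u) + O = u + 2*O)
-T(6, -3) - 14 = -(6 + 2*(-3)) - 14 = -(6 - 6) - 14 = -1*0 - 14 = 0 - 14 = -14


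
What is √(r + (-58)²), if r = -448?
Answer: 54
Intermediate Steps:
√(r + (-58)²) = √(-448 + (-58)²) = √(-448 + 3364) = √2916 = 54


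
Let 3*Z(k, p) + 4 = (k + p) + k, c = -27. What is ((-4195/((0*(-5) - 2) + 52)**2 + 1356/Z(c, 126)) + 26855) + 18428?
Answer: 385399737/8500 ≈ 45341.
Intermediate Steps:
Z(k, p) = -4/3 + p/3 + 2*k/3 (Z(k, p) = -4/3 + ((k + p) + k)/3 = -4/3 + (p + 2*k)/3 = -4/3 + (p/3 + 2*k/3) = -4/3 + p/3 + 2*k/3)
((-4195/((0*(-5) - 2) + 52)**2 + 1356/Z(c, 126)) + 26855) + 18428 = ((-4195/((0*(-5) - 2) + 52)**2 + 1356/(-4/3 + (1/3)*126 + (2/3)*(-27))) + 26855) + 18428 = ((-4195/((0 - 2) + 52)**2 + 1356/(-4/3 + 42 - 18)) + 26855) + 18428 = ((-4195/(-2 + 52)**2 + 1356/(68/3)) + 26855) + 18428 = ((-4195/(50**2) + 1356*(3/68)) + 26855) + 18428 = ((-4195/2500 + 1017/17) + 26855) + 18428 = ((-4195*1/2500 + 1017/17) + 26855) + 18428 = ((-839/500 + 1017/17) + 26855) + 18428 = (494237/8500 + 26855) + 18428 = 228761737/8500 + 18428 = 385399737/8500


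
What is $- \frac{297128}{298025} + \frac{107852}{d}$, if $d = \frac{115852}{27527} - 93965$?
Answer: $- \frac{127176803057468}{59294565766275} \approx -2.1448$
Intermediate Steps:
$d = - \frac{2586458703}{27527}$ ($d = 115852 \cdot \frac{1}{27527} - 93965 = \frac{115852}{27527} - 93965 = - \frac{2586458703}{27527} \approx -93961.0$)
$- \frac{297128}{298025} + \frac{107852}{d} = - \frac{297128}{298025} + \frac{107852}{- \frac{2586458703}{27527}} = \left(-297128\right) \frac{1}{298025} + 107852 \left(- \frac{27527}{2586458703}\right) = - \frac{22856}{22925} - \frac{2968842004}{2586458703} = - \frac{127176803057468}{59294565766275}$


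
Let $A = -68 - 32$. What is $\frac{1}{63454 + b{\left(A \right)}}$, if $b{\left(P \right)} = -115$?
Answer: $\frac{1}{63339} \approx 1.5788 \cdot 10^{-5}$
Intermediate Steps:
$A = -100$ ($A = -68 - 32 = -100$)
$\frac{1}{63454 + b{\left(A \right)}} = \frac{1}{63454 - 115} = \frac{1}{63339}$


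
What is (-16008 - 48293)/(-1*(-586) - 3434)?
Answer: 64301/2848 ≈ 22.578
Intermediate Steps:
(-16008 - 48293)/(-1*(-586) - 3434) = -64301/(586 - 3434) = -64301/(-2848) = -64301*(-1/2848) = 64301/2848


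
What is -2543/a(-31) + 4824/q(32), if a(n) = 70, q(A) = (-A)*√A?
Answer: -2543/70 - 603*√2/32 ≈ -62.978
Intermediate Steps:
q(A) = -A^(3/2)
-2543/a(-31) + 4824/q(32) = -2543/70 + 4824/((-32^(3/2))) = -2543*1/70 + 4824/((-128*√2)) = -2543/70 + 4824/((-128*√2)) = -2543/70 + 4824*(-√2/256) = -2543/70 - 603*√2/32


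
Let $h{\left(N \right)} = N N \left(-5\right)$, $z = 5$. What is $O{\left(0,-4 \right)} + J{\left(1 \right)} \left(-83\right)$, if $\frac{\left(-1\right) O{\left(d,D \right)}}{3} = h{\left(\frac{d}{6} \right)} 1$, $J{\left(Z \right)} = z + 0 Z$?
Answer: $-415$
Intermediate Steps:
$h{\left(N \right)} = - 5 N^{2}$ ($h{\left(N \right)} = N^{2} \left(-5\right) = - 5 N^{2}$)
$J{\left(Z \right)} = 5$ ($J{\left(Z \right)} = 5 + 0 Z = 5 + 0 = 5$)
$O{\left(d,D \right)} = \frac{5 d^{2}}{12}$ ($O{\left(d,D \right)} = - 3 - 5 \left(\frac{d}{6}\right)^{2} \cdot 1 = - 3 - 5 \frac{d^{2}}{36} \cdot 1 = - 3 - \frac{5 d^{2}}{36} \cdot 1 = - 3 \left(- \frac{5 d^{2}}{36}\right) = \frac{5 d^{2}}{12}$)
$O{\left(0,-4 \right)} + J{\left(1 \right)} \left(-83\right) = \frac{5 \cdot 0^{2}}{12} + 5 \left(-83\right) = \frac{5}{12} \cdot 0 - 415 = 0 - 415 = -415$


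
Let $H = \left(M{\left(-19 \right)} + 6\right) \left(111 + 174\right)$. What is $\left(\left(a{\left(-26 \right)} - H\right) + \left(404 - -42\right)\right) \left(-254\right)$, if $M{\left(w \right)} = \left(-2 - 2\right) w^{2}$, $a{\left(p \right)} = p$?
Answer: $-104203500$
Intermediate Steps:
$M{\left(w \right)} = - 4 w^{2}$
$H = -409830$ ($H = \left(- 4 \left(-19\right)^{2} + 6\right) \left(111 + 174\right) = \left(\left(-4\right) 361 + 6\right) 285 = \left(-1444 + 6\right) 285 = \left(-1438\right) 285 = -409830$)
$\left(\left(a{\left(-26 \right)} - H\right) + \left(404 - -42\right)\right) \left(-254\right) = \left(\left(-26 - -409830\right) + \left(404 - -42\right)\right) \left(-254\right) = \left(\left(-26 + 409830\right) + \left(404 + 42\right)\right) \left(-254\right) = \left(409804 + 446\right) \left(-254\right) = 410250 \left(-254\right) = -104203500$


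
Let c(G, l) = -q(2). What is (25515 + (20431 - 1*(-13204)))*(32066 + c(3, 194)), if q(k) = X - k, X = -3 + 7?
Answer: 1896585600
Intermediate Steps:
X = 4
q(k) = 4 - k
c(G, l) = -2 (c(G, l) = -(4 - 1*2) = -(4 - 2) = -1*2 = -2)
(25515 + (20431 - 1*(-13204)))*(32066 + c(3, 194)) = (25515 + (20431 - 1*(-13204)))*(32066 - 2) = (25515 + (20431 + 13204))*32064 = (25515 + 33635)*32064 = 59150*32064 = 1896585600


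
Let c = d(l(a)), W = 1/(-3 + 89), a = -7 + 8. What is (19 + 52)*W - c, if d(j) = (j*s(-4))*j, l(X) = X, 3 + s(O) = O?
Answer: 673/86 ≈ 7.8256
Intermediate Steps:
s(O) = -3 + O
a = 1
d(j) = -7*j**2 (d(j) = (j*(-3 - 4))*j = (j*(-7))*j = (-7*j)*j = -7*j**2)
W = 1/86 ≈ 0.011628
c = -7 (c = -7*1**2 = -7*1 = -7)
(19 + 52)*W - c = (19 + 52)*(1/86) - 1*(-7) = 71*(1/86) + 7 = 71/86 + 7 = 673/86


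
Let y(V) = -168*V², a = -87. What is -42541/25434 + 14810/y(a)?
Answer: -504365489/299459916 ≈ -1.6842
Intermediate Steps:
-42541/25434 + 14810/y(a) = -42541/25434 + 14810/((-168*(-87)²)) = -42541*1/25434 + 14810/((-168*7569)) = -42541/25434 + 14810/(-1271592) = -42541/25434 + 14810*(-1/1271592) = -42541/25434 - 7405/635796 = -504365489/299459916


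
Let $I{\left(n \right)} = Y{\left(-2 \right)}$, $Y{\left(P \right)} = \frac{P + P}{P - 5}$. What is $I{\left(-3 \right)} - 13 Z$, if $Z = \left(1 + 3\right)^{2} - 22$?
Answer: $\frac{550}{7} \approx 78.571$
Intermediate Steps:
$Y{\left(P \right)} = \frac{2 P}{-5 + P}$
$I{\left(n \right)} = \frac{4}{7}$ ($I{\left(n \right)} = 2 \left(-2\right) \frac{1}{-5 - 2} = 2 \left(-2\right) \frac{1}{-7} = 2 \left(-2\right) \left(- \frac{1}{7}\right) = \frac{4}{7}$)
$Z = -6$ ($Z = 4^{2} - 22 = 16 - 22 = -6$)
$I{\left(-3 \right)} - 13 Z = \frac{4}{7} - -78 = \frac{4}{7} + 78 = \frac{550}{7}$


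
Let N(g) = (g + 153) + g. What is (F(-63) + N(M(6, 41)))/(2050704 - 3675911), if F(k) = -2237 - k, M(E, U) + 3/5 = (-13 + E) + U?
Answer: 9771/8126035 ≈ 0.0012024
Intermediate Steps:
M(E, U) = -68/5 + E + U (M(E, U) = -⅗ + ((-13 + E) + U) = -⅗ + (-13 + E + U) = -68/5 + E + U)
N(g) = 153 + 2*g (N(g) = (153 + g) + g = 153 + 2*g)
(F(-63) + N(M(6, 41)))/(2050704 - 3675911) = ((-2237 - 1*(-63)) + (153 + 2*(-68/5 + 6 + 41)))/(2050704 - 3675911) = ((-2237 + 63) + (153 + 2*(167/5)))/(-1625207) = (-2174 + (153 + 334/5))*(-1/1625207) = (-2174 + 1099/5)*(-1/1625207) = -9771/5*(-1/1625207) = 9771/8126035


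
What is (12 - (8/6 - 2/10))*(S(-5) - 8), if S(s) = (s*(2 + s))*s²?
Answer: 59821/15 ≈ 3988.1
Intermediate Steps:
S(s) = s³*(2 + s)
(12 - (8/6 - 2/10))*(S(-5) - 8) = (12 - (8/6 - 2/10))*((-5)³*(2 - 5) - 8) = (12 - (8*(⅙) - 2*⅒))*(-125*(-3) - 8) = (12 - (4/3 - ⅕))*(375 - 8) = (12 - 1*17/15)*367 = (12 - 17/15)*367 = (163/15)*367 = 59821/15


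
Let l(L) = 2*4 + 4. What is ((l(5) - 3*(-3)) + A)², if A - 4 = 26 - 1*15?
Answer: 1296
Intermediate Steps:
A = 15 (A = 4 + (26 - 1*15) = 4 + (26 - 15) = 4 + 11 = 15)
l(L) = 12 (l(L) = 8 + 4 = 12)
((l(5) - 3*(-3)) + A)² = ((12 - 3*(-3)) + 15)² = ((12 + 9) + 15)² = (21 + 15)² = 36² = 1296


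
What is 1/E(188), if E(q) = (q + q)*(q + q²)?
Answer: 1/13360032 ≈ 7.4850e-8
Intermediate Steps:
E(q) = 2*q*(q + q²) (E(q) = (2*q)*(q + q²) = 2*q*(q + q²))
1/E(188) = 1/(2*188²*(1 + 188)) = 1/(2*35344*189) = 1/13360032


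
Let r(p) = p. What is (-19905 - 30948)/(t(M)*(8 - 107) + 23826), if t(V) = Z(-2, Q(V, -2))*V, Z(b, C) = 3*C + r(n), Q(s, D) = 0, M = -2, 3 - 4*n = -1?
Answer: -1541/728 ≈ -2.1168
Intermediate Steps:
n = 1 (n = 3/4 - 1/4*(-1) = 3/4 + 1/4 = 1)
Z(b, C) = 1 + 3*C (Z(b, C) = 3*C + 1 = 1 + 3*C)
t(V) = V (t(V) = (1 + 3*0)*V = (1 + 0)*V = 1*V = V)
(-19905 - 30948)/(t(M)*(8 - 107) + 23826) = (-19905 - 30948)/(-2*(8 - 107) + 23826) = -50853/(-2*(-99) + 23826) = -50853/(198 + 23826) = -50853/24024 = -50853*1/24024 = -1541/728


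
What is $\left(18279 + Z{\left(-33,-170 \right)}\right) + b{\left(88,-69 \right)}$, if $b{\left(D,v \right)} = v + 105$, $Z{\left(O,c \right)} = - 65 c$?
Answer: $29365$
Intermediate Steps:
$b{\left(D,v \right)} = 105 + v$
$\left(18279 + Z{\left(-33,-170 \right)}\right) + b{\left(88,-69 \right)} = \left(18279 - -11050\right) + \left(105 - 69\right) = \left(18279 + 11050\right) + 36 = 29329 + 36 = 29365$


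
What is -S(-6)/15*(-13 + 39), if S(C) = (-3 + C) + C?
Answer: 26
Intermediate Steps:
S(C) = -3 + 2*C
-S(-6)/15*(-13 + 39) = -(-3 + 2*(-6))/15*(-13 + 39) = -(-3 - 12)*(1/15)*26 = -(-15*1/15)*26 = -(-1)*26 = -1*(-26) = 26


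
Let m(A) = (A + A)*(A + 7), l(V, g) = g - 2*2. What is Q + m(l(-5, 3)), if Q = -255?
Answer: -267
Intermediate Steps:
l(V, g) = -4 + g (l(V, g) = g - 4 = -4 + g)
m(A) = 2*A*(7 + A) (m(A) = (2*A)*(7 + A) = 2*A*(7 + A))
Q + m(l(-5, 3)) = -255 + 2*(-4 + 3)*(7 + (-4 + 3)) = -255 + 2*(-1)*(7 - 1) = -255 + 2*(-1)*6 = -255 - 12 = -267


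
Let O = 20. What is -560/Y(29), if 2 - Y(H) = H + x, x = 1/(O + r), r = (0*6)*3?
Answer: 11200/541 ≈ 20.702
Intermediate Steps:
r = 0 (r = 0*3 = 0)
x = 1/20 (x = 1/(20 + 0) = 1/20 ≈ 0.050000)
Y(H) = 39/20 - H (Y(H) = 2 - (H + 1/20) = 2 - (1/20 + H) = 2 + (-1/20 - H) = 39/20 - H)
-560/Y(29) = -560/(39/20 - 1*29) = -560/(39/20 - 29) = -560/(-541/20) = -560*(-20/541) = 11200/541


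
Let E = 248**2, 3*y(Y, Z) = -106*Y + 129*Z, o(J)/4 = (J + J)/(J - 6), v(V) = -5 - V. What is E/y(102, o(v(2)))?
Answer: -199888/11111 ≈ -17.990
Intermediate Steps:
o(J) = 8*J/(-6 + J) (o(J) = 4*((J + J)/(J - 6)) = 4*((2*J)/(-6 + J)) = 4*(2*J/(-6 + J)) = 8*J/(-6 + J))
y(Y, Z) = 43*Z - 106*Y/3 (y(Y, Z) = (-106*Y + 129*Z)/3 = 43*Z - 106*Y/3)
E = 61504
E/y(102, o(v(2))) = 61504/(43*(8*(-5 - 1*2)/(-6 + (-5 - 1*2))) - 106/3*102) = 61504/(43*(8*(-5 - 2)/(-6 + (-5 - 2))) - 3604) = 61504/(43*(8*(-7)/(-6 - 7)) - 3604) = 61504/(43*(8*(-7)/(-13)) - 3604) = 61504/(43*(8*(-7)*(-1/13)) - 3604) = 61504/(43*(56/13) - 3604) = 61504/(2408/13 - 3604) = 61504/(-44444/13) = 61504*(-13/44444) = -199888/11111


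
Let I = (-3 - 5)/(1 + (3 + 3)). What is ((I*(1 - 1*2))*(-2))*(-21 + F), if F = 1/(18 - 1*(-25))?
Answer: 14432/301 ≈ 47.947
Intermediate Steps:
I = -8/7 (I = -8/(1 + 6) = -8/7 ≈ -1.1429)
F = 1/43 (F = 1/(18 + 25) = 1/43 ≈ 0.023256)
((I*(1 - 1*2))*(-2))*(-21 + F) = (-8*(1 - 1*2)/7*(-2))*(-21 + 1/43) = (-8*(1 - 2)/7*(-2))*(-902/43) = (-8/7*(-1)*(-2))*(-902/43) = ((8/7)*(-2))*(-902/43) = -16/7*(-902/43) = 14432/301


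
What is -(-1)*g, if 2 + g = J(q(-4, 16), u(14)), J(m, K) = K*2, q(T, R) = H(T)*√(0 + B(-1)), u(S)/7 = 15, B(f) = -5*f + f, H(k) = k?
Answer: 208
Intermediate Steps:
B(f) = -4*f
u(S) = 105 (u(S) = 7*15 = 105)
q(T, R) = 2*T (q(T, R) = T*√(0 - 4*(-1)) = T*√(0 + 4) = T*√4 = T*2 = 2*T)
J(m, K) = 2*K
g = 208 (g = -2 + 2*105 = -2 + 210 = 208)
-(-1)*g = -(-1)*208 = -1*(-208) = 208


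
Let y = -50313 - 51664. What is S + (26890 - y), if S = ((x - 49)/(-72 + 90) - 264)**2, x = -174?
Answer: 66503533/324 ≈ 2.0526e+5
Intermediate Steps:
y = -101977
S = 24750625/324 (S = ((-174 - 49)/(-72 + 90) - 264)**2 = (-223/18 - 264)**2 = (-4975/18)**2 = 24750625/324 ≈ 76391.)
S + (26890 - y) = 24750625/324 + (26890 - 1*(-101977)) = 24750625/324 + (26890 + 101977) = 24750625/324 + 128867 = 66503533/324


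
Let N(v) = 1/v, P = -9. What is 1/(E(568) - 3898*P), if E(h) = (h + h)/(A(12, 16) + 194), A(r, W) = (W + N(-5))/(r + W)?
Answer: 27239/955757638 ≈ 2.8500e-5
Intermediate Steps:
A(r, W) = (-⅕ + W)/(W + r) (A(r, W) = (W + 1/(-5))/(r + W) = (W - ⅕)/(W + r) = (-⅕ + W)/(W + r))
E(h) = 280*h/27239 (E(h) = (h + h)/((-⅕ + 16)/(16 + 12) + 194) = (2*h)/((79/5)/28 + 194) = (2*h)/((1/28)*(79/5) + 194) = (2*h)/(79/140 + 194) = (2*h)/(27239/140) = (2*h)*(140/27239) = 280*h/27239)
1/(E(568) - 3898*P) = 1/((280/27239)*568 - 3898*(-9)) = 1/(159040/27239 + 35082) = 1/(955757638/27239) = 27239/955757638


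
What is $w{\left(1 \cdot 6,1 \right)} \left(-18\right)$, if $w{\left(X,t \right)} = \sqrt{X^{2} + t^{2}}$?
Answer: $- 18 \sqrt{37} \approx -109.49$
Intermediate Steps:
$w{\left(1 \cdot 6,1 \right)} \left(-18\right) = \sqrt{\left(1 \cdot 6\right)^{2} + 1^{2}} \left(-18\right) = \sqrt{6^{2} + 1} \left(-18\right) = \sqrt{36 + 1} \left(-18\right) = \sqrt{37} \left(-18\right) = - 18 \sqrt{37}$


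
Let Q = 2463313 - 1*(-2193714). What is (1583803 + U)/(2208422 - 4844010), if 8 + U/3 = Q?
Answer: -3888715/658897 ≈ -5.9019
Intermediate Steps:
Q = 4657027 (Q = 2463313 + 2193714 = 4657027)
U = 13971057 (U = -24 + 3*4657027 = -24 + 13971081 = 13971057)
(1583803 + U)/(2208422 - 4844010) = (1583803 + 13971057)/(2208422 - 4844010) = 15554860/(-2635588) = 15554860*(-1/2635588) = -3888715/658897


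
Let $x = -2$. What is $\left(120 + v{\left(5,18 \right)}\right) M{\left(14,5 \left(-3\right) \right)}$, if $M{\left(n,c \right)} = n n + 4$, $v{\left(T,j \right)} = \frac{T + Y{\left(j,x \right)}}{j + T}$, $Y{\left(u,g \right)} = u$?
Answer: $24200$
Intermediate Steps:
$v{\left(T,j \right)} = 1$ ($v{\left(T,j \right)} = \frac{T + j}{j + T} = \frac{T + j}{T + j} = 1$)
$M{\left(n,c \right)} = 4 + n^{2}$ ($M{\left(n,c \right)} = n^{2} + 4 = 4 + n^{2}$)
$\left(120 + v{\left(5,18 \right)}\right) M{\left(14,5 \left(-3\right) \right)} = \left(120 + 1\right) \left(4 + 14^{2}\right) = 121 \left(4 + 196\right) = 121 \cdot 200 = 24200$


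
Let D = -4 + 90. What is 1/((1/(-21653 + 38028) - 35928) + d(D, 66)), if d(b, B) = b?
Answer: -16375/586912749 ≈ -2.7900e-5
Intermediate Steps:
D = 86
1/((1/(-21653 + 38028) - 35928) + d(D, 66)) = 1/((1/(-21653 + 38028) - 35928) + 86) = 1/((1/16375 - 35928) + 86) = 1/(-588320999/16375 + 86) = 1/(-586912749/16375) = -16375/586912749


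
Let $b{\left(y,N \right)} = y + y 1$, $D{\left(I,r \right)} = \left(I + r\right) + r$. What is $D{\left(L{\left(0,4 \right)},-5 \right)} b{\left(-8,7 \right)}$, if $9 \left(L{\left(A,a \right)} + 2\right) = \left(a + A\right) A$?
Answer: $192$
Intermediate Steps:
$L{\left(A,a \right)} = -2 + \frac{A \left(A + a\right)}{9}$ ($L{\left(A,a \right)} = -2 + \frac{\left(a + A\right) A}{9} = -2 + \frac{\left(A + a\right) A}{9} = -2 + \frac{A \left(A + a\right)}{9}$)
$D{\left(I,r \right)} = I + 2 r$
$b{\left(y,N \right)} = 2 y$ ($b{\left(y,N \right)} = y + y = 2 y$)
$D{\left(L{\left(0,4 \right)},-5 \right)} b{\left(-8,7 \right)} = \left(\left(-2 + \frac{0^{2}}{9} + \frac{1}{9} \cdot 0 \cdot 4\right) + 2 \left(-5\right)\right) 2 \left(-8\right) = \left(\left(-2 + \frac{1}{9} \cdot 0 + 0\right) - 10\right) \left(-16\right) = \left(\left(-2 + 0 + 0\right) - 10\right) \left(-16\right) = \left(-2 - 10\right) \left(-16\right) = \left(-12\right) \left(-16\right) = 192$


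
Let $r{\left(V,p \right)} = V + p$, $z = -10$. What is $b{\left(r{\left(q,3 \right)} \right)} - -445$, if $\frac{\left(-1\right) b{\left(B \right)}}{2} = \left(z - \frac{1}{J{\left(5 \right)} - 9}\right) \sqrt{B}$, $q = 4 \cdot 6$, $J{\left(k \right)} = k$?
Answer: $445 + \frac{117 \sqrt{3}}{2} \approx 546.33$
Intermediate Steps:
$q = 24$
$b{\left(B \right)} = \frac{39 \sqrt{B}}{2}$ ($b{\left(B \right)} = - 2 \left(-10 - \frac{1}{5 - 9}\right) \sqrt{B} = - 2 \left(-10 - \frac{1}{-4}\right) \sqrt{B} = - 2 \left(-10 - - \frac{1}{4}\right) \sqrt{B} = - 2 \left(-10 + \frac{1}{4}\right) \sqrt{B} = - 2 \left(- \frac{39 \sqrt{B}}{4}\right) = \frac{39 \sqrt{B}}{2}$)
$b{\left(r{\left(q,3 \right)} \right)} - -445 = \frac{39 \sqrt{24 + 3}}{2} - -445 = \frac{39 \sqrt{27}}{2} + 445 = \frac{39 \cdot 3 \sqrt{3}}{2} + 445 = \frac{117 \sqrt{3}}{2} + 445 = 445 + \frac{117 \sqrt{3}}{2}$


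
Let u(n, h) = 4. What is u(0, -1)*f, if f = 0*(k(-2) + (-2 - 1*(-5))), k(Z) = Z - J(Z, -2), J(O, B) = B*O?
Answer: 0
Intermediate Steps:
k(Z) = 3*Z (k(Z) = Z - (-2)*Z = Z + 2*Z = 3*Z)
f = 0 (f = 0*(3*(-2) + (-2 - 1*(-5))) = 0*(-6 + (-2 + 5)) = 0*(-6 + 3) = 0*(-3) = 0)
u(0, -1)*f = 4*0 = 0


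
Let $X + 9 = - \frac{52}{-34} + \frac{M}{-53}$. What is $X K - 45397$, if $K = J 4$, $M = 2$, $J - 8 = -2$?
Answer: $- \frac{41065057}{901} \approx -45577.0$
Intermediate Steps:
$J = 6$ ($J = 8 - 2 = 6$)
$X = - \frac{6765}{901}$ ($X = -9 + \left(- \frac{52}{-34} + \frac{2}{-53}\right) = -9 + \left(\left(-52\right) \left(- \frac{1}{34}\right) + 2 \left(- \frac{1}{53}\right)\right) = -9 + \left(\frac{26}{17} - \frac{2}{53}\right) = -9 + \frac{1344}{901} = - \frac{6765}{901} \approx -7.5083$)
$K = 24$ ($K = 6 \cdot 4 = 24$)
$X K - 45397 = \left(- \frac{6765}{901}\right) 24 - 45397 = - \frac{162360}{901} - 45397 = - \frac{41065057}{901}$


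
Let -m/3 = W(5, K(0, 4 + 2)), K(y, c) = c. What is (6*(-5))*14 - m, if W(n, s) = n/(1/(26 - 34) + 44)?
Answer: -49100/117 ≈ -419.66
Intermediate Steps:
W(n, s) = 8*n/351 (W(n, s) = n/(1/(-8) + 44) = n/(-1/8 + 44) = n/(351/8) = 8*n/351)
m = -40/117 (m = -8*5/117 = -3*40/351 = -40/117 ≈ -0.34188)
(6*(-5))*14 - m = (6*(-5))*14 - 1*(-40/117) = -30*14 + 40/117 = -420 + 40/117 = -49100/117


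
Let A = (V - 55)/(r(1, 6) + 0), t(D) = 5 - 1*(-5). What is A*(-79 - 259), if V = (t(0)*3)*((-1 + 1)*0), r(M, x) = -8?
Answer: -9295/4 ≈ -2323.8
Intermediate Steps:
t(D) = 10 (t(D) = 5 + 5 = 10)
V = 0 (V = (10*3)*((-1 + 1)*0) = 30*(0*0) = 30*0 = 0)
A = 55/8 (A = (0 - 55)/(-8 + 0) = -55/(-8) = -55*(-⅛) = 55/8 ≈ 6.8750)
A*(-79 - 259) = 55*(-79 - 259)/8 = (55/8)*(-338) = -9295/4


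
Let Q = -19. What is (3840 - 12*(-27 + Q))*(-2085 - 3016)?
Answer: -22403592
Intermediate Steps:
(3840 - 12*(-27 + Q))*(-2085 - 3016) = (3840 - 12*(-27 - 19))*(-2085 - 3016) = (3840 - 12*(-46))*(-5101) = (3840 + 552)*(-5101) = 4392*(-5101) = -22403592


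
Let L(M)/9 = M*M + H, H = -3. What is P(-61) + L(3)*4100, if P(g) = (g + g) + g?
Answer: 221217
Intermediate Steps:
L(M) = -27 + 9*M² (L(M) = 9*(M*M - 3) = 9*(M² - 3) = 9*(-3 + M²) = -27 + 9*M²)
P(g) = 3*g (P(g) = 2*g + g = 3*g)
P(-61) + L(3)*4100 = 3*(-61) + (-27 + 9*3²)*4100 = -183 + (-27 + 9*9)*4100 = -183 + (-27 + 81)*4100 = -183 + 54*4100 = -183 + 221400 = 221217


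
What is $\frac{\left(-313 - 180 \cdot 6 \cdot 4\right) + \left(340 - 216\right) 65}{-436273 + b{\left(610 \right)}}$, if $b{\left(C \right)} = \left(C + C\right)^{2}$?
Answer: $\frac{3427}{1052127} \approx 0.0032572$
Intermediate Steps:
$b{\left(C \right)} = 4 C^{2}$ ($b{\left(C \right)} = \left(2 C\right)^{2} = 4 C^{2}$)
$\frac{\left(-313 - 180 \cdot 6 \cdot 4\right) + \left(340 - 216\right) 65}{-436273 + b{\left(610 \right)}} = \frac{\left(-313 - 180 \cdot 6 \cdot 4\right) + \left(340 - 216\right) 65}{-436273 + 4 \cdot 610^{2}} = \frac{\left(-313 - 4320\right) + 124 \cdot 65}{-436273 + 4 \cdot 372100} = \frac{\left(-313 - 4320\right) + 8060}{-436273 + 1488400} = \frac{-4633 + 8060}{1052127} = 3427 \cdot \frac{1}{1052127} = \frac{3427}{1052127}$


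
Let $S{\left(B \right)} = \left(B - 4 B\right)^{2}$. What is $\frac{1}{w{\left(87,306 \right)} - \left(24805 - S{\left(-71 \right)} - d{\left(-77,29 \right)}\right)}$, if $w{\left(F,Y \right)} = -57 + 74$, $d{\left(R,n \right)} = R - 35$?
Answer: $\frac{1}{20469} \approx 4.8854 \cdot 10^{-5}$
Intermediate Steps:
$d{\left(R,n \right)} = -35 + R$
$w{\left(F,Y \right)} = 17$
$S{\left(B \right)} = 9 B^{2}$ ($S{\left(B \right)} = \left(- 3 B\right)^{2} = 9 B^{2}$)
$\frac{1}{w{\left(87,306 \right)} - \left(24805 - S{\left(-71 \right)} - d{\left(-77,29 \right)}\right)} = \frac{1}{17 + \left(\left(9 \left(-71\right)^{2} - 112\right) - 24805\right)} = \frac{1}{17 + \left(\left(9 \cdot 5041 - 112\right) - 24805\right)} = \frac{1}{17 + \left(\left(45369 - 112\right) - 24805\right)} = \frac{1}{17 + \left(45257 - 24805\right)} = \frac{1}{17 + 20452} = \frac{1}{20469}$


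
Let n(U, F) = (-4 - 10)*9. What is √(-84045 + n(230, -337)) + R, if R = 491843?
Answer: 491843 + I*√84171 ≈ 4.9184e+5 + 290.12*I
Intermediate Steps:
n(U, F) = -126 (n(U, F) = -14*9 = -126)
√(-84045 + n(230, -337)) + R = √(-84045 - 126) + 491843 = √(-84171) + 491843 = I*√84171 + 491843 = 491843 + I*√84171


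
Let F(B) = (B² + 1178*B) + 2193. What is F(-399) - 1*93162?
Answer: -401790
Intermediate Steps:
F(B) = 2193 + B² + 1178*B
F(-399) - 1*93162 = (2193 + (-399)² + 1178*(-399)) - 1*93162 = (2193 + 159201 - 470022) - 93162 = -308628 - 93162 = -401790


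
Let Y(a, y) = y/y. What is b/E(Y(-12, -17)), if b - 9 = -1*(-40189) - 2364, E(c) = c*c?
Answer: 37834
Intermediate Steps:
Y(a, y) = 1
E(c) = c²
b = 37834 (b = 9 + (-1*(-40189) - 2364) = 9 + (40189 - 2364) = 9 + 37825 = 37834)
b/E(Y(-12, -17)) = 37834/(1²) = 37834/1 = 37834*1 = 37834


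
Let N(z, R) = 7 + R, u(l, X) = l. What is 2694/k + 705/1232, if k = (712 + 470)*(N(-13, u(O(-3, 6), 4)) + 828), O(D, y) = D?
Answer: 7256593/12620608 ≈ 0.57498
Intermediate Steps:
k = 983424 (k = (712 + 470)*((7 - 3) + 828) = 1182*(4 + 828) = 1182*832 = 983424)
2694/k + 705/1232 = 2694/983424 + 705/1232 = 2694*(1/983424) + 705*(1/1232) = 449/163904 + 705/1232 = 7256593/12620608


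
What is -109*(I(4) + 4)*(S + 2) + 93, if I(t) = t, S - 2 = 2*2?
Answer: -6883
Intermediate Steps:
S = 6 (S = 2 + 2*2 = 2 + 4 = 6)
-109*(I(4) + 4)*(S + 2) + 93 = -109*(4 + 4)*(6 + 2) + 93 = -872*8 + 93 = -109*64 + 93 = -6976 + 93 = -6883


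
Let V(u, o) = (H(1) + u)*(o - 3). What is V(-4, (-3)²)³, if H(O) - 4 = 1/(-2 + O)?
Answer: -216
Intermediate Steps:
H(O) = 4 + 1/(-2 + O)
V(u, o) = (-3 + o)*(3 + u) (V(u, o) = ((-7 + 4*1)/(-2 + 1) + u)*(o - 3) = ((-7 + 4)/(-1) + u)*(-3 + o) = (-1*(-3) + u)*(-3 + o) = (3 + u)*(-3 + o) = (-3 + o)*(3 + u))
V(-4, (-3)²)³ = (-9 - 3*(-4) + 3*(-3)² + (-3)²*(-4))³ = (-9 + 12 + 3*9 + 9*(-4))³ = (-9 + 12 + 27 - 36)³ = (-6)³ = -216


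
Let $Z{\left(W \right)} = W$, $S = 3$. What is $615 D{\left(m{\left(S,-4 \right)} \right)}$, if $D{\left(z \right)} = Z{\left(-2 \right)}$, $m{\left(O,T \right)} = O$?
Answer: $-1230$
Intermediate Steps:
$D{\left(z \right)} = -2$
$615 D{\left(m{\left(S,-4 \right)} \right)} = 615 \left(-2\right) = -1230$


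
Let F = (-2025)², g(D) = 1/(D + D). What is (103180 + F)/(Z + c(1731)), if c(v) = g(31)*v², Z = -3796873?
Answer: -52127182/46481953 ≈ -1.1215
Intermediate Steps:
g(D) = 1/(2*D)
c(v) = v²/62 (c(v) = ((½)/31)*v² = ((½)*(1/31))*v² = v²/62)
F = 4100625
(103180 + F)/(Z + c(1731)) = (103180 + 4100625)/(-3796873 + (1/62)*1731²) = 4203805/(-3796873 + (1/62)*2996361) = 4203805/(-3796873 + 2996361/62) = 4203805/(-232409765/62) = 4203805*(-62/232409765) = -52127182/46481953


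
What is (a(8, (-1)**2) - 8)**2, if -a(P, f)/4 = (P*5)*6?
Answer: 937024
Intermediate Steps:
a(P, f) = -120*P (a(P, f) = -4*P*5*6 = -4*5*P*6 = -120*P)
(a(8, (-1)**2) - 8)**2 = (-120*8 - 8)**2 = (-960 - 8)**2 = (-968)**2 = 937024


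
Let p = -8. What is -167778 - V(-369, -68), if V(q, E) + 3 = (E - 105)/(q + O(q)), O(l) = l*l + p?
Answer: -22781160427/135784 ≈ -1.6778e+5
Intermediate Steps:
O(l) = -8 + l**2 (O(l) = l*l - 8 = l**2 - 8 = -8 + l**2)
V(q, E) = -3 + (-105 + E)/(-8 + q + q**2) (V(q, E) = -3 + (E - 105)/(q + (-8 + q**2)) = -3 + (-105 + E)/(-8 + q + q**2))
-167778 - V(-369, -68) = -167778 - (-81 - 68 - 3*(-369) - 3*(-369)**2)/(-8 - 369 + (-369)**2) = -167778 - (-81 - 68 + 1107 - 3*136161)/(-8 - 369 + 136161) = -167778 - (-81 - 68 + 1107 - 408483)/135784 = -167778 - (-407525)/135784 = -167778 - 1*(-407525/135784) = -167778 + 407525/135784 = -22781160427/135784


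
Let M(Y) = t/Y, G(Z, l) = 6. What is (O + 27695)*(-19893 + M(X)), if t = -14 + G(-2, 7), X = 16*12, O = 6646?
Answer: -5465175551/8 ≈ -6.8315e+8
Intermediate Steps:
X = 192
t = -8 (t = -14 + 6 = -8)
M(Y) = -8/Y
(O + 27695)*(-19893 + M(X)) = (6646 + 27695)*(-19893 - 8/192) = 34341*(-19893 - 8*1/192) = 34341*(-19893 - 1/24) = 34341*(-477433/24) = -5465175551/8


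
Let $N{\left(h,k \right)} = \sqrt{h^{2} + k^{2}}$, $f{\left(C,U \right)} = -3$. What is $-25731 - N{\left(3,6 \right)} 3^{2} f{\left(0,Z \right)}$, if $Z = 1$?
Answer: $-25731 + 81 \sqrt{5} \approx -25550.0$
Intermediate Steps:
$-25731 - N{\left(3,6 \right)} 3^{2} f{\left(0,Z \right)} = -25731 - \sqrt{3^{2} + 6^{2}} \cdot 3^{2} \left(-3\right) = -25731 - \sqrt{9 + 36} \cdot 9 \left(-3\right) = -25731 - \sqrt{45} \cdot 9 \left(-3\right) = -25731 - 3 \sqrt{5} \cdot 9 \left(-3\right) = -25731 - 27 \sqrt{5} \left(-3\right) = -25731 - - 81 \sqrt{5} = -25731 + 81 \sqrt{5}$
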